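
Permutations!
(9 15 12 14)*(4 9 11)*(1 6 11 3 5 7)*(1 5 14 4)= [0, 6, 2, 14, 9, 7, 11, 5, 8, 15, 10, 1, 4, 13, 3, 12]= (1 6 11)(3 14)(4 9 15 12)(5 7)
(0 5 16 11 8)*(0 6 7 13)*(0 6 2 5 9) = (0 9)(2 5 16 11 8)(6 7 13) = [9, 1, 5, 3, 4, 16, 7, 13, 2, 0, 10, 8, 12, 6, 14, 15, 11]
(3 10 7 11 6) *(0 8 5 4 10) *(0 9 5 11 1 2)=(0 8 11 6 3 9 5 4 10 7 1 2)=[8, 2, 0, 9, 10, 4, 3, 1, 11, 5, 7, 6]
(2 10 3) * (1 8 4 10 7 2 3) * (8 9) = (1 9 8 4 10)(2 7) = [0, 9, 7, 3, 10, 5, 6, 2, 4, 8, 1]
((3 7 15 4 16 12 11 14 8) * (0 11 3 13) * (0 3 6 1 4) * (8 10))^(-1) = (0 15 7 3 13 8 10 14 11)(1 6 12 16 4)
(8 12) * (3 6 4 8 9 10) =[0, 1, 2, 6, 8, 5, 4, 7, 12, 10, 3, 11, 9] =(3 6 4 8 12 9 10)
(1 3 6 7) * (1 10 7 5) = (1 3 6 5)(7 10) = [0, 3, 2, 6, 4, 1, 5, 10, 8, 9, 7]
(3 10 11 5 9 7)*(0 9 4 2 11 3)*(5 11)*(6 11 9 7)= (0 7)(2 5 4)(3 10)(6 11 9)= [7, 1, 5, 10, 2, 4, 11, 0, 8, 6, 3, 9]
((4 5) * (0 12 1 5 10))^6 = ((0 12 1 5 4 10))^6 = (12)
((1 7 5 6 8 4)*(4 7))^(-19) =(1 4)(5 6 8 7)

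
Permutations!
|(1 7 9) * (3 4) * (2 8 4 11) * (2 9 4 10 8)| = |(1 7 4 3 11 9)(8 10)| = 6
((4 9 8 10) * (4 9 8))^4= ((4 8 10 9))^4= (10)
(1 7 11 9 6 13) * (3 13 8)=(1 7 11 9 6 8 3 13)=[0, 7, 2, 13, 4, 5, 8, 11, 3, 6, 10, 9, 12, 1]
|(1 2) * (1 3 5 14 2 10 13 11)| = 4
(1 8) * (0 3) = [3, 8, 2, 0, 4, 5, 6, 7, 1] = (0 3)(1 8)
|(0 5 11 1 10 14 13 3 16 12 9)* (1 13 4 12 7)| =13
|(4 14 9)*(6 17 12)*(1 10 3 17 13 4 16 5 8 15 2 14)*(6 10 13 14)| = 24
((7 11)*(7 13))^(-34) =(7 13 11) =((7 11 13))^(-34)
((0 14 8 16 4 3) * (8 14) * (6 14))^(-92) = (0 4 8 3 16)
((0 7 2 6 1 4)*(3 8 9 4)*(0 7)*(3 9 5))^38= (1 4 2)(3 5 8)(6 9 7)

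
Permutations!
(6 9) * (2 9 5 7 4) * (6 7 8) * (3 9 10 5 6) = [0, 1, 10, 9, 2, 8, 6, 4, 3, 7, 5] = (2 10 5 8 3 9 7 4)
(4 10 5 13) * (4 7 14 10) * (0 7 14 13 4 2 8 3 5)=(0 7 13 14 10)(2 8 3 5 4)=[7, 1, 8, 5, 2, 4, 6, 13, 3, 9, 0, 11, 12, 14, 10]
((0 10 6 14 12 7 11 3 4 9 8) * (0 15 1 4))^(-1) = (0 3 11 7 12 14 6 10)(1 15 8 9 4)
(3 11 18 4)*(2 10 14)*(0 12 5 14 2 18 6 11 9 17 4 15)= [12, 1, 10, 9, 3, 14, 11, 7, 8, 17, 2, 6, 5, 13, 18, 0, 16, 4, 15]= (0 12 5 14 18 15)(2 10)(3 9 17 4)(6 11)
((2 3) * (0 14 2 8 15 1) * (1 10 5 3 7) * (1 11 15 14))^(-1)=(0 1)(2 14 8 3 5 10 15 11 7)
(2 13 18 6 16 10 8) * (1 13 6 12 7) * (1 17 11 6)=(1 13 18 12 7 17 11 6 16 10 8 2)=[0, 13, 1, 3, 4, 5, 16, 17, 2, 9, 8, 6, 7, 18, 14, 15, 10, 11, 12]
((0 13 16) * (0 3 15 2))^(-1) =((0 13 16 3 15 2))^(-1) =(0 2 15 3 16 13)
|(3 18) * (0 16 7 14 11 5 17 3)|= 9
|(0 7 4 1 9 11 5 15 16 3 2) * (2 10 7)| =|(0 2)(1 9 11 5 15 16 3 10 7 4)| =10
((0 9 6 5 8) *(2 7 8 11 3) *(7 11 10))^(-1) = (0 8 7 10 5 6 9)(2 3 11)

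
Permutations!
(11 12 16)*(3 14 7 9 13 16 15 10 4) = [0, 1, 2, 14, 3, 5, 6, 9, 8, 13, 4, 12, 15, 16, 7, 10, 11] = (3 14 7 9 13 16 11 12 15 10 4)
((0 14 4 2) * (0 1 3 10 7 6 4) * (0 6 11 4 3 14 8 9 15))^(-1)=((0 8 9 15)(1 14 6 3 10 7 11 4 2))^(-1)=(0 15 9 8)(1 2 4 11 7 10 3 6 14)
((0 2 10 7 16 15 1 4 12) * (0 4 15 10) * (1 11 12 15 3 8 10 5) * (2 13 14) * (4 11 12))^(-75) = ((0 13 14 2)(1 3 8 10 7 16 5)(4 15 12 11))^(-75) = (0 13 14 2)(1 8 7 5 3 10 16)(4 15 12 11)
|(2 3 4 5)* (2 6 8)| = |(2 3 4 5 6 8)| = 6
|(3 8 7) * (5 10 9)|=3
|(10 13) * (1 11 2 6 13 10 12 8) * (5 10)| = 14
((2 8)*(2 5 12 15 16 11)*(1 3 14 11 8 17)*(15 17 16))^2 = (1 14 2 8 12)(3 11 16 5 17)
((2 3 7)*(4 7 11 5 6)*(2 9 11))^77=(2 3)(4 6 5 11 9 7)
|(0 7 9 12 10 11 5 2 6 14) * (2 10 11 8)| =|(0 7 9 12 11 5 10 8 2 6 14)| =11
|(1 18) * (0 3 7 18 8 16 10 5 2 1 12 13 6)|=42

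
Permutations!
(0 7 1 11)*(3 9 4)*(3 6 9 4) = (0 7 1 11)(3 4 6 9) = [7, 11, 2, 4, 6, 5, 9, 1, 8, 3, 10, 0]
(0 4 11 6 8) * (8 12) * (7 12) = (0 4 11 6 7 12 8) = [4, 1, 2, 3, 11, 5, 7, 12, 0, 9, 10, 6, 8]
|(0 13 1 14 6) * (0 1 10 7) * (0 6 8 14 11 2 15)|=|(0 13 10 7 6 1 11 2 15)(8 14)|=18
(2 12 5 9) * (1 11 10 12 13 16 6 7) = (1 11 10 12 5 9 2 13 16 6 7) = [0, 11, 13, 3, 4, 9, 7, 1, 8, 2, 12, 10, 5, 16, 14, 15, 6]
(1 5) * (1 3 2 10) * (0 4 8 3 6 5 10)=(0 4 8 3 2)(1 10)(5 6)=[4, 10, 0, 2, 8, 6, 5, 7, 3, 9, 1]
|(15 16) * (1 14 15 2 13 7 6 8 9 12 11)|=|(1 14 15 16 2 13 7 6 8 9 12 11)|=12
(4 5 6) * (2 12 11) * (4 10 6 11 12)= (12)(2 4 5 11)(6 10)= [0, 1, 4, 3, 5, 11, 10, 7, 8, 9, 6, 2, 12]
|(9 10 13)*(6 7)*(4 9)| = 4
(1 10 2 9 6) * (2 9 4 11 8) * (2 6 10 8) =(1 8 6)(2 4 11)(9 10) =[0, 8, 4, 3, 11, 5, 1, 7, 6, 10, 9, 2]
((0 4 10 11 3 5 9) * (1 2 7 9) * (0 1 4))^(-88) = ((1 2 7 9)(3 5 4 10 11))^(-88) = (3 4 11 5 10)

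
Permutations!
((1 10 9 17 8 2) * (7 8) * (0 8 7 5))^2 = ((0 8 2 1 10 9 17 5))^2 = (0 2 10 17)(1 9 5 8)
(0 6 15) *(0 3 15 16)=(0 6 16)(3 15)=[6, 1, 2, 15, 4, 5, 16, 7, 8, 9, 10, 11, 12, 13, 14, 3, 0]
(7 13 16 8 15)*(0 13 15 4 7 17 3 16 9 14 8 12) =[13, 1, 2, 16, 7, 5, 6, 15, 4, 14, 10, 11, 0, 9, 8, 17, 12, 3] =(0 13 9 14 8 4 7 15 17 3 16 12)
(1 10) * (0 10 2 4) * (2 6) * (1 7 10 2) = (0 2 4)(1 6)(7 10) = [2, 6, 4, 3, 0, 5, 1, 10, 8, 9, 7]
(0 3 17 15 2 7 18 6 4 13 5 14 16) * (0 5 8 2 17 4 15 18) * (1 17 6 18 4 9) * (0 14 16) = [3, 17, 7, 9, 13, 16, 15, 14, 2, 1, 10, 11, 12, 8, 0, 6, 5, 4, 18] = (18)(0 3 9 1 17 4 13 8 2 7 14)(5 16)(6 15)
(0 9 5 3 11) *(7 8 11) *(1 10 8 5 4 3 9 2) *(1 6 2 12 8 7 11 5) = (0 12 8 5 9 4 3 11)(1 10 7)(2 6) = [12, 10, 6, 11, 3, 9, 2, 1, 5, 4, 7, 0, 8]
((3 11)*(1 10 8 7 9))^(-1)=((1 10 8 7 9)(3 11))^(-1)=(1 9 7 8 10)(3 11)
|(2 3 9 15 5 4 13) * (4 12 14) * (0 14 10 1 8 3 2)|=|(0 14 4 13)(1 8 3 9 15 5 12 10)|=8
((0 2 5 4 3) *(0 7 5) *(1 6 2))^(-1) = (0 2 6 1)(3 4 5 7) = ((0 1 6 2)(3 7 5 4))^(-1)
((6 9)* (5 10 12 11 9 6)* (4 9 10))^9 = (12)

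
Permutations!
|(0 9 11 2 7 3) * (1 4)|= 6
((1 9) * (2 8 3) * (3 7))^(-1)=((1 9)(2 8 7 3))^(-1)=(1 9)(2 3 7 8)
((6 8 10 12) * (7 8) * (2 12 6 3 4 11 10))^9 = (12)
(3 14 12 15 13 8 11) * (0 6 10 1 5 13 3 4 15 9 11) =[6, 5, 2, 14, 15, 13, 10, 7, 0, 11, 1, 4, 9, 8, 12, 3] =(0 6 10 1 5 13 8)(3 14 12 9 11 4 15)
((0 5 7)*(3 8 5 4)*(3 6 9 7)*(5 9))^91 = ((0 4 6 5 3 8 9 7))^91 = (0 5 9 4 3 7 6 8)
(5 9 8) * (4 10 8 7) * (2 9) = (2 9 7 4 10 8 5) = [0, 1, 9, 3, 10, 2, 6, 4, 5, 7, 8]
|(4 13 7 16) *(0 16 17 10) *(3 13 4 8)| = |(0 16 8 3 13 7 17 10)| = 8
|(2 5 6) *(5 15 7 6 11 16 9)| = |(2 15 7 6)(5 11 16 9)| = 4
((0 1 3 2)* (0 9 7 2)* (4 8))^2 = (0 3 1)(2 7 9)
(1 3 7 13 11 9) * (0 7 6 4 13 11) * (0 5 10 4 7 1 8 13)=[1, 3, 2, 6, 0, 10, 7, 11, 13, 8, 4, 9, 12, 5]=(0 1 3 6 7 11 9 8 13 5 10 4)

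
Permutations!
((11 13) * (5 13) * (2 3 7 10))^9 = (13)(2 3 7 10)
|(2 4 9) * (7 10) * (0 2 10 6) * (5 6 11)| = 9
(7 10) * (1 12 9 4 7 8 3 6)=(1 12 9 4 7 10 8 3 6)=[0, 12, 2, 6, 7, 5, 1, 10, 3, 4, 8, 11, 9]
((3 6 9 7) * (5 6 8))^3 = (3 6)(5 7)(8 9)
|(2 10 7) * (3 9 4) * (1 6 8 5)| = |(1 6 8 5)(2 10 7)(3 9 4)| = 12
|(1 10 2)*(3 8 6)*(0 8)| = |(0 8 6 3)(1 10 2)| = 12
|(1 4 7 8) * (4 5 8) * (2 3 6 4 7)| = |(1 5 8)(2 3 6 4)| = 12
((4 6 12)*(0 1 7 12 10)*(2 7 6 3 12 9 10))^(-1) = (0 10 9 7 2 6 1)(3 4 12)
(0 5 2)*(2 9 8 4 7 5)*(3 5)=(0 2)(3 5 9 8 4 7)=[2, 1, 0, 5, 7, 9, 6, 3, 4, 8]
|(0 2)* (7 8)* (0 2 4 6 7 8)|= |(8)(0 4 6 7)|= 4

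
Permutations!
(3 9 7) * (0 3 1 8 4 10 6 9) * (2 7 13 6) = (0 3)(1 8 4 10 2 7)(6 9 13) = [3, 8, 7, 0, 10, 5, 9, 1, 4, 13, 2, 11, 12, 6]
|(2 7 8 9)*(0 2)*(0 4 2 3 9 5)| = 8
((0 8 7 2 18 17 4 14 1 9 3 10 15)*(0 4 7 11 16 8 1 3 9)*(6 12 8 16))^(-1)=((0 1)(2 18 17 7)(3 10 15 4 14)(6 12 8 11))^(-1)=(0 1)(2 7 17 18)(3 14 4 15 10)(6 11 8 12)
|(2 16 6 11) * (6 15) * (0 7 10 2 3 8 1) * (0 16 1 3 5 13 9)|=12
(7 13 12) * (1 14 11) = [0, 14, 2, 3, 4, 5, 6, 13, 8, 9, 10, 1, 7, 12, 11] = (1 14 11)(7 13 12)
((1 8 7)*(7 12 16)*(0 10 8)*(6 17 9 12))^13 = (0 6 12 1 8 9 7 10 17 16)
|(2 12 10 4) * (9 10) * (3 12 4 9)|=|(2 4)(3 12)(9 10)|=2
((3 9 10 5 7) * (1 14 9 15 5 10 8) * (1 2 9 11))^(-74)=(1 14 11)(2 9 8)(3 5)(7 15)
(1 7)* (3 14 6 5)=(1 7)(3 14 6 5)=[0, 7, 2, 14, 4, 3, 5, 1, 8, 9, 10, 11, 12, 13, 6]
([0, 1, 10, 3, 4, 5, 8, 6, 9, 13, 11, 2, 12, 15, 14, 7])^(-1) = (2 11 10)(6 7 15 13 9 8)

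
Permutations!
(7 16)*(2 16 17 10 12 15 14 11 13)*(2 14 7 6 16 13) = (2 13 14 11)(6 16)(7 17 10 12 15) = [0, 1, 13, 3, 4, 5, 16, 17, 8, 9, 12, 2, 15, 14, 11, 7, 6, 10]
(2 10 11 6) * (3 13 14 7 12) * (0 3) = (0 3 13 14 7 12)(2 10 11 6) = [3, 1, 10, 13, 4, 5, 2, 12, 8, 9, 11, 6, 0, 14, 7]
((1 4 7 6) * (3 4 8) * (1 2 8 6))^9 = (1 2 3 7 6 8 4)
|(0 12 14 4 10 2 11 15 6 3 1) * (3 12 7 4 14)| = 11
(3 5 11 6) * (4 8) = [0, 1, 2, 5, 8, 11, 3, 7, 4, 9, 10, 6] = (3 5 11 6)(4 8)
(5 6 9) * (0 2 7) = [2, 1, 7, 3, 4, 6, 9, 0, 8, 5] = (0 2 7)(5 6 9)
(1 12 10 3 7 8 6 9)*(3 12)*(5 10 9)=[0, 3, 2, 7, 4, 10, 5, 8, 6, 1, 12, 11, 9]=(1 3 7 8 6 5 10 12 9)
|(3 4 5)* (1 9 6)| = 3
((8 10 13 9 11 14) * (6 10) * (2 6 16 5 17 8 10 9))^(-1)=((2 6 9 11 14 10 13)(5 17 8 16))^(-1)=(2 13 10 14 11 9 6)(5 16 8 17)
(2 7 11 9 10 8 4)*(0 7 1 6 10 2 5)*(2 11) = (0 7 2 1 6 10 8 4 5)(9 11) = [7, 6, 1, 3, 5, 0, 10, 2, 4, 11, 8, 9]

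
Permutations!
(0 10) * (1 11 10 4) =[4, 11, 2, 3, 1, 5, 6, 7, 8, 9, 0, 10] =(0 4 1 11 10)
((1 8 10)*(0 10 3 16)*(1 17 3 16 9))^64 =((0 10 17 3 9 1 8 16))^64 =(17)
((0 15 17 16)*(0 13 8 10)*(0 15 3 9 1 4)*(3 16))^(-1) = (0 4 1 9 3 17 15 10 8 13 16)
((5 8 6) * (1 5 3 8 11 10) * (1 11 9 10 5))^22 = ((3 8 6)(5 9 10 11))^22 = (3 8 6)(5 10)(9 11)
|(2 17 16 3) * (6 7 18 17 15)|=|(2 15 6 7 18 17 16 3)|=8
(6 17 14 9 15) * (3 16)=[0, 1, 2, 16, 4, 5, 17, 7, 8, 15, 10, 11, 12, 13, 9, 6, 3, 14]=(3 16)(6 17 14 9 15)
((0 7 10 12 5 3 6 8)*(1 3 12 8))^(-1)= ((0 7 10 8)(1 3 6)(5 12))^(-1)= (0 8 10 7)(1 6 3)(5 12)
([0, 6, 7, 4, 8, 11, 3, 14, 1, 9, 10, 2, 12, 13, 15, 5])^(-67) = (1 4 6 8 3)(2 11 5 15 14 7)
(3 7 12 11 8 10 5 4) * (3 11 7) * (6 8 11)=(4 6 8 10 5)(7 12)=[0, 1, 2, 3, 6, 4, 8, 12, 10, 9, 5, 11, 7]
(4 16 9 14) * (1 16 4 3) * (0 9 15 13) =(0 9 14 3 1 16 15 13) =[9, 16, 2, 1, 4, 5, 6, 7, 8, 14, 10, 11, 12, 0, 3, 13, 15]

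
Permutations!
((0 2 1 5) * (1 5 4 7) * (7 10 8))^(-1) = (0 5 2)(1 7 8 10 4) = ((0 2 5)(1 4 10 8 7))^(-1)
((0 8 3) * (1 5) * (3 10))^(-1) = (0 3 10 8)(1 5)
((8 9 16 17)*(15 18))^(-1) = (8 17 16 9)(15 18)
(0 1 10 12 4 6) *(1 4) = [4, 10, 2, 3, 6, 5, 0, 7, 8, 9, 12, 11, 1] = (0 4 6)(1 10 12)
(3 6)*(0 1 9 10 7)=(0 1 9 10 7)(3 6)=[1, 9, 2, 6, 4, 5, 3, 0, 8, 10, 7]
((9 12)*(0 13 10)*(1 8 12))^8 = (0 10 13)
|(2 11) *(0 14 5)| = 6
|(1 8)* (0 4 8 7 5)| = |(0 4 8 1 7 5)| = 6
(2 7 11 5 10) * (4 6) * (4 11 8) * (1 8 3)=(1 8 4 6 11 5 10 2 7 3)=[0, 8, 7, 1, 6, 10, 11, 3, 4, 9, 2, 5]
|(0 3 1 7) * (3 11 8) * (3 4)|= |(0 11 8 4 3 1 7)|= 7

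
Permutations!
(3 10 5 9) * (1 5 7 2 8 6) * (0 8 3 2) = [8, 5, 3, 10, 4, 9, 1, 0, 6, 2, 7] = (0 8 6 1 5 9 2 3 10 7)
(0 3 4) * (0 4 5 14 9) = [3, 1, 2, 5, 4, 14, 6, 7, 8, 0, 10, 11, 12, 13, 9] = (0 3 5 14 9)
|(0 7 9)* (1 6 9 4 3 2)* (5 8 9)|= |(0 7 4 3 2 1 6 5 8 9)|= 10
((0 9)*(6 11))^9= (0 9)(6 11)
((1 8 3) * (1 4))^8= (8)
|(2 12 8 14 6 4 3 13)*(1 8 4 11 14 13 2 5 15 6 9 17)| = 20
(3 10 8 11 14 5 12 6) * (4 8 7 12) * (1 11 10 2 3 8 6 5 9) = [0, 11, 3, 2, 6, 4, 8, 12, 10, 1, 7, 14, 5, 13, 9] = (1 11 14 9)(2 3)(4 6 8 10 7 12 5)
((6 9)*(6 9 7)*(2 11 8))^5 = (2 8 11)(6 7)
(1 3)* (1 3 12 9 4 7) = (1 12 9 4 7) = [0, 12, 2, 3, 7, 5, 6, 1, 8, 4, 10, 11, 9]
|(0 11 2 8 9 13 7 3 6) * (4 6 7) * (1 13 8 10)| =|(0 11 2 10 1 13 4 6)(3 7)(8 9)| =8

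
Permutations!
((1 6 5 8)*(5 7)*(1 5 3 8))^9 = ((1 6 7 3 8 5))^9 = (1 3)(5 7)(6 8)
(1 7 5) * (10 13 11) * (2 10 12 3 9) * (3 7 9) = (1 9 2 10 13 11 12 7 5) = [0, 9, 10, 3, 4, 1, 6, 5, 8, 2, 13, 12, 7, 11]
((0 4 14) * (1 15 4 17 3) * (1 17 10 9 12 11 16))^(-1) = (0 14 4 15 1 16 11 12 9 10)(3 17)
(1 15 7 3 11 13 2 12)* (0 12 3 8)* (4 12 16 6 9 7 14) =(0 16 6 9 7 8)(1 15 14 4 12)(2 3 11 13) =[16, 15, 3, 11, 12, 5, 9, 8, 0, 7, 10, 13, 1, 2, 4, 14, 6]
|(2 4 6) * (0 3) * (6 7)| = 4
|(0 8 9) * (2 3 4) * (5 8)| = |(0 5 8 9)(2 3 4)| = 12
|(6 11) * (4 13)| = 2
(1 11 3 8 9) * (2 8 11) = (1 2 8 9)(3 11) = [0, 2, 8, 11, 4, 5, 6, 7, 9, 1, 10, 3]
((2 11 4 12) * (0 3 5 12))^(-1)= ((0 3 5 12 2 11 4))^(-1)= (0 4 11 2 12 5 3)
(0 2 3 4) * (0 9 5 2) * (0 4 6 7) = [4, 1, 3, 6, 9, 2, 7, 0, 8, 5] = (0 4 9 5 2 3 6 7)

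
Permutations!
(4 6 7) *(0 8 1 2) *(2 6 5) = (0 8 1 6 7 4 5 2) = [8, 6, 0, 3, 5, 2, 7, 4, 1]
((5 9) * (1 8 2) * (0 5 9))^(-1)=(9)(0 5)(1 2 8)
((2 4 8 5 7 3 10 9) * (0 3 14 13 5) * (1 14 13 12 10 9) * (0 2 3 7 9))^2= (0 13 9)(1 12)(2 8 4)(3 7 5)(10 14)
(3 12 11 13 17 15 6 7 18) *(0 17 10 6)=[17, 1, 2, 12, 4, 5, 7, 18, 8, 9, 6, 13, 11, 10, 14, 0, 16, 15, 3]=(0 17 15)(3 12 11 13 10 6 7 18)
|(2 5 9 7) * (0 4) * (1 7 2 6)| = 6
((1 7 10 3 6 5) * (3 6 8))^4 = ((1 7 10 6 5)(3 8))^4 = (1 5 6 10 7)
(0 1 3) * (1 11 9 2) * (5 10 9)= (0 11 5 10 9 2 1 3)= [11, 3, 1, 0, 4, 10, 6, 7, 8, 2, 9, 5]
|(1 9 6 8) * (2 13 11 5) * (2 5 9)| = |(1 2 13 11 9 6 8)| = 7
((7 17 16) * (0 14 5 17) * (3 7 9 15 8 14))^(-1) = (0 7 3)(5 14 8 15 9 16 17)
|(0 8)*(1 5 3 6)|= 4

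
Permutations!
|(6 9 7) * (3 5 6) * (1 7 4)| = 7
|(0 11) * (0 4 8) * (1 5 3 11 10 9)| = 9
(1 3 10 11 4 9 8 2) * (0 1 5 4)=(0 1 3 10 11)(2 5 4 9 8)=[1, 3, 5, 10, 9, 4, 6, 7, 2, 8, 11, 0]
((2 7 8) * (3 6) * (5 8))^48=((2 7 5 8)(3 6))^48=(8)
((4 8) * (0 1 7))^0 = ((0 1 7)(4 8))^0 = (8)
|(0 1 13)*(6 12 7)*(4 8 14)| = 3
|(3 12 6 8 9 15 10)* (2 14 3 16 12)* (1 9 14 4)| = |(1 9 15 10 16 12 6 8 14 3 2 4)| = 12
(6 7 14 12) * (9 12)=(6 7 14 9 12)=[0, 1, 2, 3, 4, 5, 7, 14, 8, 12, 10, 11, 6, 13, 9]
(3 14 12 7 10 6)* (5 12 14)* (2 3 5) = [0, 1, 3, 2, 4, 12, 5, 10, 8, 9, 6, 11, 7, 13, 14] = (14)(2 3)(5 12 7 10 6)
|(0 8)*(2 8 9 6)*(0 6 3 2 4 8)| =12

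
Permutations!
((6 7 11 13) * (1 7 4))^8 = (1 11 6)(4 7 13)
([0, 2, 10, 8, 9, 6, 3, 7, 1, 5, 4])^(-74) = [0, 3, 8, 5, 2, 4, 9, 7, 6, 10, 1]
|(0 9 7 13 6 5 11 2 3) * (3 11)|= 14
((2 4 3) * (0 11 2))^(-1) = (0 3 4 2 11)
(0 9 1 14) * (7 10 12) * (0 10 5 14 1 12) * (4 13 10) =(0 9 12 7 5 14 4 13 10) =[9, 1, 2, 3, 13, 14, 6, 5, 8, 12, 0, 11, 7, 10, 4]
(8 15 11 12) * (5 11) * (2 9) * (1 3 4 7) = [0, 3, 9, 4, 7, 11, 6, 1, 15, 2, 10, 12, 8, 13, 14, 5] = (1 3 4 7)(2 9)(5 11 12 8 15)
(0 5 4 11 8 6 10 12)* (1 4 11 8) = (0 5 11 1 4 8 6 10 12) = [5, 4, 2, 3, 8, 11, 10, 7, 6, 9, 12, 1, 0]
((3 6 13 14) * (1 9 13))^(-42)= (14)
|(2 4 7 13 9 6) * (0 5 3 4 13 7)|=4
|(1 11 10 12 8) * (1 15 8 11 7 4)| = |(1 7 4)(8 15)(10 12 11)| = 6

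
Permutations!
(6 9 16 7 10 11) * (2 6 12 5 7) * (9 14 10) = (2 6 14 10 11 12 5 7 9 16) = [0, 1, 6, 3, 4, 7, 14, 9, 8, 16, 11, 12, 5, 13, 10, 15, 2]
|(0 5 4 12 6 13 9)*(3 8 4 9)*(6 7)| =21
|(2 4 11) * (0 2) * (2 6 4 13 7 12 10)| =20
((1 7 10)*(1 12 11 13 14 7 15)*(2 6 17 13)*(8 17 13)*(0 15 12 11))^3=(0 12 1 15)(2 14 11 13 10 6 7)(8 17)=((0 15 1 12)(2 6 13 14 7 10 11)(8 17))^3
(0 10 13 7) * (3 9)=(0 10 13 7)(3 9)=[10, 1, 2, 9, 4, 5, 6, 0, 8, 3, 13, 11, 12, 7]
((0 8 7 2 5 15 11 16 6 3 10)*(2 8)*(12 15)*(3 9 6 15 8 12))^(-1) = (0 10 3 5 2)(6 9)(7 8 12)(11 15 16)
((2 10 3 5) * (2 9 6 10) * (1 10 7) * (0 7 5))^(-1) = (0 3 10 1 7)(5 6 9)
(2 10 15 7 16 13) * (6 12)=(2 10 15 7 16 13)(6 12)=[0, 1, 10, 3, 4, 5, 12, 16, 8, 9, 15, 11, 6, 2, 14, 7, 13]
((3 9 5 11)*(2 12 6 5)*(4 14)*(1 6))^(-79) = (1 6 5 11 3 9 2 12)(4 14)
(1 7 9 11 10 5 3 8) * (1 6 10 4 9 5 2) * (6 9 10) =(1 7 5 3 8 9 11 4 10 2) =[0, 7, 1, 8, 10, 3, 6, 5, 9, 11, 2, 4]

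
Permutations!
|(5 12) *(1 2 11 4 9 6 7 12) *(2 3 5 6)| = 12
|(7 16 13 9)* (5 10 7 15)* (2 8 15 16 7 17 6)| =21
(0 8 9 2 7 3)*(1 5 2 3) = (0 8 9 3)(1 5 2 7) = [8, 5, 7, 0, 4, 2, 6, 1, 9, 3]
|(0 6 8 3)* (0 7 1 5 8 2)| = 15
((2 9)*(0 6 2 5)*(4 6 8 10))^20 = ((0 8 10 4 6 2 9 5))^20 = (0 6)(2 8)(4 5)(9 10)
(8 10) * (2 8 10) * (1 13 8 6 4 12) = (1 13 8 2 6 4 12) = [0, 13, 6, 3, 12, 5, 4, 7, 2, 9, 10, 11, 1, 8]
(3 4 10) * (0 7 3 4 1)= (0 7 3 1)(4 10)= [7, 0, 2, 1, 10, 5, 6, 3, 8, 9, 4]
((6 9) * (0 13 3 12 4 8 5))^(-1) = (0 5 8 4 12 3 13)(6 9) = ((0 13 3 12 4 8 5)(6 9))^(-1)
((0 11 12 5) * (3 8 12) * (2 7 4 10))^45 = ((0 11 3 8 12 5)(2 7 4 10))^45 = (0 8)(2 7 4 10)(3 5)(11 12)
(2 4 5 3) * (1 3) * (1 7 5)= (1 3 2 4)(5 7)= [0, 3, 4, 2, 1, 7, 6, 5]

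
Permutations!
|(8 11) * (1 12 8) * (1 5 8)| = |(1 12)(5 8 11)| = 6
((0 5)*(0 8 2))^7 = (0 2 8 5)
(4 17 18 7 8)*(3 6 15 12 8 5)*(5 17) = (3 6 15 12 8 4 5)(7 17 18) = [0, 1, 2, 6, 5, 3, 15, 17, 4, 9, 10, 11, 8, 13, 14, 12, 16, 18, 7]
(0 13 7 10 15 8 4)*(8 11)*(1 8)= (0 13 7 10 15 11 1 8 4)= [13, 8, 2, 3, 0, 5, 6, 10, 4, 9, 15, 1, 12, 7, 14, 11]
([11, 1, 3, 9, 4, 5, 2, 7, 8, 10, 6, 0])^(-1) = [11, 1, 6, 2, 4, 5, 10, 7, 8, 3, 9, 0]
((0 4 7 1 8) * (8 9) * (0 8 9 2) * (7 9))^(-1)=((0 4 9 7 1 2))^(-1)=(0 2 1 7 9 4)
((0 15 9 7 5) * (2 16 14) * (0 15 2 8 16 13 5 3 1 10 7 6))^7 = ((0 2 13 5 15 9 6)(1 10 7 3)(8 16 14))^7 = (1 3 7 10)(8 16 14)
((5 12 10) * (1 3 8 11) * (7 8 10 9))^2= ((1 3 10 5 12 9 7 8 11))^2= (1 10 12 7 11 3 5 9 8)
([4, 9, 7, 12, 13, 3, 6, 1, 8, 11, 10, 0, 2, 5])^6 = (0 2 4 7 13 1 5 9 3 11 12)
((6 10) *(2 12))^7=((2 12)(6 10))^7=(2 12)(6 10)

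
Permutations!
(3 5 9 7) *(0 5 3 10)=[5, 1, 2, 3, 4, 9, 6, 10, 8, 7, 0]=(0 5 9 7 10)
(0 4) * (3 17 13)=(0 4)(3 17 13)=[4, 1, 2, 17, 0, 5, 6, 7, 8, 9, 10, 11, 12, 3, 14, 15, 16, 13]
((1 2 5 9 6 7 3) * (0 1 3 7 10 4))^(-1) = (0 4 10 6 9 5 2 1)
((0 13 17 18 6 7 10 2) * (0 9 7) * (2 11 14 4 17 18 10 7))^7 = ((0 13 18 6)(2 9)(4 17 10 11 14))^7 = (0 6 18 13)(2 9)(4 10 14 17 11)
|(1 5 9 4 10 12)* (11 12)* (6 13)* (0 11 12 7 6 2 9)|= 12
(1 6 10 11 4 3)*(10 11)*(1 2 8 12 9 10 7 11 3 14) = [0, 6, 8, 2, 14, 5, 3, 11, 12, 10, 7, 4, 9, 13, 1] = (1 6 3 2 8 12 9 10 7 11 4 14)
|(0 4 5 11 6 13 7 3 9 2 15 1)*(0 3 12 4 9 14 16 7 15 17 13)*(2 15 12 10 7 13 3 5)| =56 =|(0 9 15 1 5 11 6)(2 17 3 14 16 13 12 4)(7 10)|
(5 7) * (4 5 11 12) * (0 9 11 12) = (0 9 11)(4 5 7 12) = [9, 1, 2, 3, 5, 7, 6, 12, 8, 11, 10, 0, 4]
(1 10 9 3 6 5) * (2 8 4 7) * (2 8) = (1 10 9 3 6 5)(4 7 8) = [0, 10, 2, 6, 7, 1, 5, 8, 4, 3, 9]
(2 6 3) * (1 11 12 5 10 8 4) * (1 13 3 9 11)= (2 6 9 11 12 5 10 8 4 13 3)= [0, 1, 6, 2, 13, 10, 9, 7, 4, 11, 8, 12, 5, 3]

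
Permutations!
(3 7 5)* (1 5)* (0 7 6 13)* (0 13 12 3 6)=(13)(0 7 1 5 6 12 3)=[7, 5, 2, 0, 4, 6, 12, 1, 8, 9, 10, 11, 3, 13]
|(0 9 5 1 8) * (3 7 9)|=7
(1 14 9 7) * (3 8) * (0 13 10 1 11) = (0 13 10 1 14 9 7 11)(3 8) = [13, 14, 2, 8, 4, 5, 6, 11, 3, 7, 1, 0, 12, 10, 9]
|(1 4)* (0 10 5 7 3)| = 10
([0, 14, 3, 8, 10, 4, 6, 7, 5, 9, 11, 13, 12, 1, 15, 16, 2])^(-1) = [0, 13, 16, 2, 5, 8, 6, 7, 3, 9, 4, 10, 12, 11, 1, 14, 15]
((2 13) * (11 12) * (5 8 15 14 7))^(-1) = ((2 13)(5 8 15 14 7)(11 12))^(-1) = (2 13)(5 7 14 15 8)(11 12)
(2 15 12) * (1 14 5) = [0, 14, 15, 3, 4, 1, 6, 7, 8, 9, 10, 11, 2, 13, 5, 12] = (1 14 5)(2 15 12)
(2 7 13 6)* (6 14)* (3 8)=(2 7 13 14 6)(3 8)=[0, 1, 7, 8, 4, 5, 2, 13, 3, 9, 10, 11, 12, 14, 6]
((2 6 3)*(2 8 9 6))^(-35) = ((3 8 9 6))^(-35) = (3 8 9 6)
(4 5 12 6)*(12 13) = (4 5 13 12 6) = [0, 1, 2, 3, 5, 13, 4, 7, 8, 9, 10, 11, 6, 12]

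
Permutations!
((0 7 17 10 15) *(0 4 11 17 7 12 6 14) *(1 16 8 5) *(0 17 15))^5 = ((0 12 6 14 17 10)(1 16 8 5)(4 11 15))^5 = (0 10 17 14 6 12)(1 16 8 5)(4 15 11)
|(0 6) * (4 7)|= |(0 6)(4 7)|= 2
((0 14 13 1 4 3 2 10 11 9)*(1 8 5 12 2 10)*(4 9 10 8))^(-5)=((0 14 13 4 3 8 5 12 2 1 9)(10 11))^(-5)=(0 5 14 12 13 2 4 1 3 9 8)(10 11)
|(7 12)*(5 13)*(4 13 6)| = |(4 13 5 6)(7 12)| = 4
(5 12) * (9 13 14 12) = (5 9 13 14 12) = [0, 1, 2, 3, 4, 9, 6, 7, 8, 13, 10, 11, 5, 14, 12]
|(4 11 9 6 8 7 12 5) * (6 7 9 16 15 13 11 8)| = |(4 8 9 7 12 5)(11 16 15 13)| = 12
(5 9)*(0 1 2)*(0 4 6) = [1, 2, 4, 3, 6, 9, 0, 7, 8, 5] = (0 1 2 4 6)(5 9)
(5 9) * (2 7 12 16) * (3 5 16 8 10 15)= [0, 1, 7, 5, 4, 9, 6, 12, 10, 16, 15, 11, 8, 13, 14, 3, 2]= (2 7 12 8 10 15 3 5 9 16)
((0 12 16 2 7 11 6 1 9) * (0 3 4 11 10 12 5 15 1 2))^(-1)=(0 16 12 10 7 2 6 11 4 3 9 1 15 5)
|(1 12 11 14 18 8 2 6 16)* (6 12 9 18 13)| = |(1 9 18 8 2 12 11 14 13 6 16)| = 11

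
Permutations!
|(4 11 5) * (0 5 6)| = |(0 5 4 11 6)| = 5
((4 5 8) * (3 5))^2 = (3 8)(4 5)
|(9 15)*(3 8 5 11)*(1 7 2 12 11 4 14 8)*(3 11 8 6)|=10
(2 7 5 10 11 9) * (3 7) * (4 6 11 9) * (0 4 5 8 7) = [4, 1, 3, 0, 6, 10, 11, 8, 7, 2, 9, 5] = (0 4 6 11 5 10 9 2 3)(7 8)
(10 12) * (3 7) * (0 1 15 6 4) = [1, 15, 2, 7, 0, 5, 4, 3, 8, 9, 12, 11, 10, 13, 14, 6] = (0 1 15 6 4)(3 7)(10 12)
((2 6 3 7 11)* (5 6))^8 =(2 6 7)(3 11 5)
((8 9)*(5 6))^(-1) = ((5 6)(8 9))^(-1) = (5 6)(8 9)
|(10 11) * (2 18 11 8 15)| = 6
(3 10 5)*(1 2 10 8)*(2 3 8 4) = (1 3 4 2 10 5 8) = [0, 3, 10, 4, 2, 8, 6, 7, 1, 9, 5]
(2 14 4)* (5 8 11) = (2 14 4)(5 8 11) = [0, 1, 14, 3, 2, 8, 6, 7, 11, 9, 10, 5, 12, 13, 4]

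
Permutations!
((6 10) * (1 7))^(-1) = (1 7)(6 10)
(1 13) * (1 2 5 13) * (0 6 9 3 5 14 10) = (0 6 9 3 5 13 2 14 10) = [6, 1, 14, 5, 4, 13, 9, 7, 8, 3, 0, 11, 12, 2, 10]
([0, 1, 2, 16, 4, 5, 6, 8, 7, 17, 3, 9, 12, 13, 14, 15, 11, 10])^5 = [0, 1, 2, 10, 4, 5, 6, 8, 7, 11, 17, 16, 12, 13, 14, 15, 3, 9]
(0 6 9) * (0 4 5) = [6, 1, 2, 3, 5, 0, 9, 7, 8, 4] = (0 6 9 4 5)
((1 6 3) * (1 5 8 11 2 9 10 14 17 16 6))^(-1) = ((2 9 10 14 17 16 6 3 5 8 11))^(-1) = (2 11 8 5 3 6 16 17 14 10 9)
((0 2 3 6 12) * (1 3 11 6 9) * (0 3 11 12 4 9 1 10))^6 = (0 6 12 9 1)(2 4 3 10 11)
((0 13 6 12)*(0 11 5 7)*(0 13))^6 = (13)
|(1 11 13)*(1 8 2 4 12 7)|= |(1 11 13 8 2 4 12 7)|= 8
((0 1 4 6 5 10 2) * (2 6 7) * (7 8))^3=(10)(0 8)(1 7)(2 4)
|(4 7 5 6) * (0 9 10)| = 12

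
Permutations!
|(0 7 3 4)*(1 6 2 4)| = |(0 7 3 1 6 2 4)| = 7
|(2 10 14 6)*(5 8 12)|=12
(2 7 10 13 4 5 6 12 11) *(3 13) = (2 7 10 3 13 4 5 6 12 11) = [0, 1, 7, 13, 5, 6, 12, 10, 8, 9, 3, 2, 11, 4]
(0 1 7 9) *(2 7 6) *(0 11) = [1, 6, 7, 3, 4, 5, 2, 9, 8, 11, 10, 0] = (0 1 6 2 7 9 11)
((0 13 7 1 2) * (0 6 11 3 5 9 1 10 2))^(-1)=(0 1 9 5 3 11 6 2 10 7 13)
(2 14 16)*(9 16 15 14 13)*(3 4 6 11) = (2 13 9 16)(3 4 6 11)(14 15) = [0, 1, 13, 4, 6, 5, 11, 7, 8, 16, 10, 3, 12, 9, 15, 14, 2]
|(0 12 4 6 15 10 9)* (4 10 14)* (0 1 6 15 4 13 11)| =|(0 12 10 9 1 6 4 15 14 13 11)| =11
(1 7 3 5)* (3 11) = [0, 7, 2, 5, 4, 1, 6, 11, 8, 9, 10, 3] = (1 7 11 3 5)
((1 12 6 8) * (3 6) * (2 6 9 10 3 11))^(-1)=(1 8 6 2 11 12)(3 10 9)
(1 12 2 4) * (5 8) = (1 12 2 4)(5 8) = [0, 12, 4, 3, 1, 8, 6, 7, 5, 9, 10, 11, 2]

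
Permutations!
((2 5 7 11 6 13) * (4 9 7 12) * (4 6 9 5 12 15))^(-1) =(2 13 6 12)(4 15 5)(7 9 11)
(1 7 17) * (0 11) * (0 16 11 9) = (0 9)(1 7 17)(11 16) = [9, 7, 2, 3, 4, 5, 6, 17, 8, 0, 10, 16, 12, 13, 14, 15, 11, 1]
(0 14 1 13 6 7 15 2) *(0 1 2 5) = (0 14 2 1 13 6 7 15 5) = [14, 13, 1, 3, 4, 0, 7, 15, 8, 9, 10, 11, 12, 6, 2, 5]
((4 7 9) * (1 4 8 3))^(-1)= (1 3 8 9 7 4)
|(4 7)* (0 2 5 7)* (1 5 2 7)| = 6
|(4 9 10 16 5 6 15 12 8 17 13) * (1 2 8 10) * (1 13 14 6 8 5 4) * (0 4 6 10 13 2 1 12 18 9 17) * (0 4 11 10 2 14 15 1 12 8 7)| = 18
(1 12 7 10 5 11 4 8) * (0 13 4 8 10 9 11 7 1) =(0 13 4 10 5 7 9 11 8)(1 12) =[13, 12, 2, 3, 10, 7, 6, 9, 0, 11, 5, 8, 1, 4]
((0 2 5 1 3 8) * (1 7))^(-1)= ((0 2 5 7 1 3 8))^(-1)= (0 8 3 1 7 5 2)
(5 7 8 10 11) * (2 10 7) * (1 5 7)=(1 5 2 10 11 7 8)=[0, 5, 10, 3, 4, 2, 6, 8, 1, 9, 11, 7]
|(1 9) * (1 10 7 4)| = |(1 9 10 7 4)| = 5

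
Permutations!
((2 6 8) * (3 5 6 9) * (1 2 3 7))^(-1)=(1 7 9 2)(3 8 6 5)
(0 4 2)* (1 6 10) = (0 4 2)(1 6 10) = [4, 6, 0, 3, 2, 5, 10, 7, 8, 9, 1]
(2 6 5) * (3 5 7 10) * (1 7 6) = (1 7 10 3 5 2) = [0, 7, 1, 5, 4, 2, 6, 10, 8, 9, 3]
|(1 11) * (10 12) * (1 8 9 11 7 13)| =6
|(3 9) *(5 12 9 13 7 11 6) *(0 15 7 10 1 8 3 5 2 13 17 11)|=|(0 15 7)(1 8 3 17 11 6 2 13 10)(5 12 9)|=9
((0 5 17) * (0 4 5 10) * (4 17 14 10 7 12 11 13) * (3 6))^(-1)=((17)(0 7 12 11 13 4 5 14 10)(3 6))^(-1)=(17)(0 10 14 5 4 13 11 12 7)(3 6)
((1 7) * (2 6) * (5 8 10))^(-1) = ((1 7)(2 6)(5 8 10))^(-1) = (1 7)(2 6)(5 10 8)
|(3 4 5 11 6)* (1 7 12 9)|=|(1 7 12 9)(3 4 5 11 6)|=20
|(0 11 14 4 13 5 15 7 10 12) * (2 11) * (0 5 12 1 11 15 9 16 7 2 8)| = |(0 8)(1 11 14 4 13 12 5 9 16 7 10)(2 15)| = 22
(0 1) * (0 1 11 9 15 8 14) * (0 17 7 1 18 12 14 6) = (0 11 9 15 8 6)(1 18 12 14 17 7) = [11, 18, 2, 3, 4, 5, 0, 1, 6, 15, 10, 9, 14, 13, 17, 8, 16, 7, 12]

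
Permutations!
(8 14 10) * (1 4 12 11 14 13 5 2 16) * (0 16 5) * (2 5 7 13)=(0 16 1 4 12 11 14 10 8 2 7 13)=[16, 4, 7, 3, 12, 5, 6, 13, 2, 9, 8, 14, 11, 0, 10, 15, 1]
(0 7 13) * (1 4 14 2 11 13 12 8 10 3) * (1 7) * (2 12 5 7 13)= (0 1 4 14 12 8 10 3 13)(2 11)(5 7)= [1, 4, 11, 13, 14, 7, 6, 5, 10, 9, 3, 2, 8, 0, 12]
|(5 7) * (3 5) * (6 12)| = 6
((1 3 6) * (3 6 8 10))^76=((1 6)(3 8 10))^76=(3 8 10)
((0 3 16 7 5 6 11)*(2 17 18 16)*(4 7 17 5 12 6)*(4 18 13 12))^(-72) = (0 16 11 18 6 5 12 2 13 3 17)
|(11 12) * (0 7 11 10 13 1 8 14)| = |(0 7 11 12 10 13 1 8 14)| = 9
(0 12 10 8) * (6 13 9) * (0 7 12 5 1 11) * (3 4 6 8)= (0 5 1 11)(3 4 6 13 9 8 7 12 10)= [5, 11, 2, 4, 6, 1, 13, 12, 7, 8, 3, 0, 10, 9]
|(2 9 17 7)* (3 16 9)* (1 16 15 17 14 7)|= 9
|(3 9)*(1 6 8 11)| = |(1 6 8 11)(3 9)| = 4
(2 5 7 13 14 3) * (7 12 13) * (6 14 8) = (2 5 12 13 8 6 14 3) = [0, 1, 5, 2, 4, 12, 14, 7, 6, 9, 10, 11, 13, 8, 3]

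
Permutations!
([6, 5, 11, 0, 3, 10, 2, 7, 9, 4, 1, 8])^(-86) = (0 2 8 4)(1 5 10)(3 6 11 9)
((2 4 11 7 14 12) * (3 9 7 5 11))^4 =(2 7 4 14 3 12 9) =((2 4 3 9 7 14 12)(5 11))^4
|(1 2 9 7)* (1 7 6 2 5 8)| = |(1 5 8)(2 9 6)| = 3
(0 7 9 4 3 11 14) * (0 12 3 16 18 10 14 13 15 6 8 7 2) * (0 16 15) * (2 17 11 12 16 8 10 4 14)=(0 17 11 13)(2 8 7 9 14 16 18 4 15 6 10)(3 12)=[17, 1, 8, 12, 15, 5, 10, 9, 7, 14, 2, 13, 3, 0, 16, 6, 18, 11, 4]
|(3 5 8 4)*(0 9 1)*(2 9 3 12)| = 9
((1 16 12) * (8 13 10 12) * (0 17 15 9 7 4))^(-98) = (0 7 15)(1 10 8)(4 9 17)(12 13 16)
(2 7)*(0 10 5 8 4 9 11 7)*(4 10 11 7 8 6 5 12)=(0 11 8 10 12 4 9 7 2)(5 6)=[11, 1, 0, 3, 9, 6, 5, 2, 10, 7, 12, 8, 4]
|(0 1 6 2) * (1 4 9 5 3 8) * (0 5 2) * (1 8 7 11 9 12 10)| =6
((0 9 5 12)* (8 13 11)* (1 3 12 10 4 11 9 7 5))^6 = ((0 7 5 10 4 11 8 13 9 1 3 12))^6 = (0 8)(1 10)(3 4)(5 9)(7 13)(11 12)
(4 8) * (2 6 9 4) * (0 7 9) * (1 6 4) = (0 7 9 1 6)(2 4 8) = [7, 6, 4, 3, 8, 5, 0, 9, 2, 1]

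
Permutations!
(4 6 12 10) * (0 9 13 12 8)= (0 9 13 12 10 4 6 8)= [9, 1, 2, 3, 6, 5, 8, 7, 0, 13, 4, 11, 10, 12]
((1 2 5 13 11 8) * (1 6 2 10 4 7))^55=(1 7 4 10)(2 5 13 11 8 6)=((1 10 4 7)(2 5 13 11 8 6))^55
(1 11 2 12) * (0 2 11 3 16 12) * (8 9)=(0 2)(1 3 16 12)(8 9)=[2, 3, 0, 16, 4, 5, 6, 7, 9, 8, 10, 11, 1, 13, 14, 15, 12]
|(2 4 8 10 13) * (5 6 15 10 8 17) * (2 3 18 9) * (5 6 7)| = 10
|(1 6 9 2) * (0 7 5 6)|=7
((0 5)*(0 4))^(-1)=((0 5 4))^(-1)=(0 4 5)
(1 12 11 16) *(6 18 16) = (1 12 11 6 18 16) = [0, 12, 2, 3, 4, 5, 18, 7, 8, 9, 10, 6, 11, 13, 14, 15, 1, 17, 16]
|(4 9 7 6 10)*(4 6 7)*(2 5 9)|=|(2 5 9 4)(6 10)|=4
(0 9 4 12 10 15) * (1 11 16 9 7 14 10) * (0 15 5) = (0 7 14 10 5)(1 11 16 9 4 12) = [7, 11, 2, 3, 12, 0, 6, 14, 8, 4, 5, 16, 1, 13, 10, 15, 9]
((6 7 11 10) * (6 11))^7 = (6 7)(10 11)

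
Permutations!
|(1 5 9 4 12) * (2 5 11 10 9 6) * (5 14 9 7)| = |(1 11 10 7 5 6 2 14 9 4 12)| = 11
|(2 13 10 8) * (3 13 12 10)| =4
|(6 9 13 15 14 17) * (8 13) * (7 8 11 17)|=20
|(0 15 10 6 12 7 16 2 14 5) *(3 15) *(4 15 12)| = 8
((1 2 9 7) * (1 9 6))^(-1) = ((1 2 6)(7 9))^(-1) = (1 6 2)(7 9)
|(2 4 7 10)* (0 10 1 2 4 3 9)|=8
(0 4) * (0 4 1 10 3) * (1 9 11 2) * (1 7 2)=(0 9 11 1 10 3)(2 7)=[9, 10, 7, 0, 4, 5, 6, 2, 8, 11, 3, 1]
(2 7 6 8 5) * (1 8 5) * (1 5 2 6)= [0, 8, 7, 3, 4, 6, 2, 1, 5]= (1 8 5 6 2 7)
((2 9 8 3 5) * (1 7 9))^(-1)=(1 2 5 3 8 9 7)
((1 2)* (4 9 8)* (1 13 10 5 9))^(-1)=(1 4 8 9 5 10 13 2)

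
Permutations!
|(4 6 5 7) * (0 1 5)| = |(0 1 5 7 4 6)| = 6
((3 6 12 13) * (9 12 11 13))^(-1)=((3 6 11 13)(9 12))^(-1)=(3 13 11 6)(9 12)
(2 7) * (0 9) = (0 9)(2 7) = [9, 1, 7, 3, 4, 5, 6, 2, 8, 0]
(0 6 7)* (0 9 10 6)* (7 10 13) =(6 10)(7 9 13) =[0, 1, 2, 3, 4, 5, 10, 9, 8, 13, 6, 11, 12, 7]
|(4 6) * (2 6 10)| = |(2 6 4 10)| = 4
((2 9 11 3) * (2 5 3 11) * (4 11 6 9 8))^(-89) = (2 8 4 11 6 9)(3 5)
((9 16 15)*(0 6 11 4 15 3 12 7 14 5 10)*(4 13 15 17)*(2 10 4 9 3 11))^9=((0 6 2 10)(3 12 7 14 5 4 17 9 16 11 13 15))^9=(0 6 2 10)(3 11 17 14)(4 7 15 16)(5 12 13 9)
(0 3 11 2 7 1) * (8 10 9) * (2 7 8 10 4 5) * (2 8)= (0 3 11 7 1)(4 5 8)(9 10)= [3, 0, 2, 11, 5, 8, 6, 1, 4, 10, 9, 7]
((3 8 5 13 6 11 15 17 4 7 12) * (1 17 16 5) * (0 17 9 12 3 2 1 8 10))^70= (0 3 4)(1 12)(2 9)(5 15 6)(7 17 10)(11 13 16)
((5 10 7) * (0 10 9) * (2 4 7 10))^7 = ((10)(0 2 4 7 5 9))^7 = (10)(0 2 4 7 5 9)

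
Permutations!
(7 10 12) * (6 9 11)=[0, 1, 2, 3, 4, 5, 9, 10, 8, 11, 12, 6, 7]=(6 9 11)(7 10 12)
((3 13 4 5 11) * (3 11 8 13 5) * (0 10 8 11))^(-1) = ((0 10 8 13 4 3 5 11))^(-1) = (0 11 5 3 4 13 8 10)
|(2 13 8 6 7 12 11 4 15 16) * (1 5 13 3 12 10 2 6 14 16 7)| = |(1 5 13 8 14 16 6)(2 3 12 11 4 15 7 10)| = 56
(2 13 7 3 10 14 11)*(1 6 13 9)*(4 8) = [0, 6, 9, 10, 8, 5, 13, 3, 4, 1, 14, 2, 12, 7, 11] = (1 6 13 7 3 10 14 11 2 9)(4 8)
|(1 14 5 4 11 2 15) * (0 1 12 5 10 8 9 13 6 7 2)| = 15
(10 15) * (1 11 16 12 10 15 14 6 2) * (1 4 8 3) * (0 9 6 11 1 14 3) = (0 9 6 2 4 8)(3 14 11 16 12 10) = [9, 1, 4, 14, 8, 5, 2, 7, 0, 6, 3, 16, 10, 13, 11, 15, 12]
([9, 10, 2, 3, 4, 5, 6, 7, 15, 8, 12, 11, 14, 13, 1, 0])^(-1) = (0 15 8 9)(1 14 12 10)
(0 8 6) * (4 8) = (0 4 8 6) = [4, 1, 2, 3, 8, 5, 0, 7, 6]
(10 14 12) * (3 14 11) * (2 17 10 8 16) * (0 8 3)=(0 8 16 2 17 10 11)(3 14 12)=[8, 1, 17, 14, 4, 5, 6, 7, 16, 9, 11, 0, 3, 13, 12, 15, 2, 10]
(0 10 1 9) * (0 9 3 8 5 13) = (0 10 1 3 8 5 13) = [10, 3, 2, 8, 4, 13, 6, 7, 5, 9, 1, 11, 12, 0]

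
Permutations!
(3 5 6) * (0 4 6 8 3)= (0 4 6)(3 5 8)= [4, 1, 2, 5, 6, 8, 0, 7, 3]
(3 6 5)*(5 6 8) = (3 8 5) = [0, 1, 2, 8, 4, 3, 6, 7, 5]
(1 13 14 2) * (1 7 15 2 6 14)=(1 13)(2 7 15)(6 14)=[0, 13, 7, 3, 4, 5, 14, 15, 8, 9, 10, 11, 12, 1, 6, 2]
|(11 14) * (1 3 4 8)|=|(1 3 4 8)(11 14)|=4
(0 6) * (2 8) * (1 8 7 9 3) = (0 6)(1 8 2 7 9 3) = [6, 8, 7, 1, 4, 5, 0, 9, 2, 3]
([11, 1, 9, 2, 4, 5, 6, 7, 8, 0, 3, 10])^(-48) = [0, 1, 2, 3, 4, 5, 6, 7, 8, 9, 10, 11]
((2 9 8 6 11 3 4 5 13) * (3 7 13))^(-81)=(2 6 13 8 7 9 11)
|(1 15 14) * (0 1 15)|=2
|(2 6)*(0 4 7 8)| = 4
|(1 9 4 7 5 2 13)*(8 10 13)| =9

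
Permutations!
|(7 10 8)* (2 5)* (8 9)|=|(2 5)(7 10 9 8)|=4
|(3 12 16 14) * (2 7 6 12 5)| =8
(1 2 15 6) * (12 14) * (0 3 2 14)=(0 3 2 15 6 1 14 12)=[3, 14, 15, 2, 4, 5, 1, 7, 8, 9, 10, 11, 0, 13, 12, 6]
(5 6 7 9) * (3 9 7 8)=(3 9 5 6 8)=[0, 1, 2, 9, 4, 6, 8, 7, 3, 5]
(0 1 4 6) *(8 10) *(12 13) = [1, 4, 2, 3, 6, 5, 0, 7, 10, 9, 8, 11, 13, 12] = (0 1 4 6)(8 10)(12 13)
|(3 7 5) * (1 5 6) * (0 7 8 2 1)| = 15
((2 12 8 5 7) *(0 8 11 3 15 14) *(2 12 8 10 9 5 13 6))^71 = (0 10 9 5 7 12 11 3 15 14)(2 6 13 8)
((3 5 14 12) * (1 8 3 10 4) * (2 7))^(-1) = ((1 8 3 5 14 12 10 4)(2 7))^(-1) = (1 4 10 12 14 5 3 8)(2 7)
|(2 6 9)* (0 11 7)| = |(0 11 7)(2 6 9)| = 3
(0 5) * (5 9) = (0 9 5) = [9, 1, 2, 3, 4, 0, 6, 7, 8, 5]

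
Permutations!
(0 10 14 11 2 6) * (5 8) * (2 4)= (0 10 14 11 4 2 6)(5 8)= [10, 1, 6, 3, 2, 8, 0, 7, 5, 9, 14, 4, 12, 13, 11]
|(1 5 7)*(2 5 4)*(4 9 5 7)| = 6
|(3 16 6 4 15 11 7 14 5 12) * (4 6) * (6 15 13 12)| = 30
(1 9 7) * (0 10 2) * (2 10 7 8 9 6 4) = (10)(0 7 1 6 4 2)(8 9) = [7, 6, 0, 3, 2, 5, 4, 1, 9, 8, 10]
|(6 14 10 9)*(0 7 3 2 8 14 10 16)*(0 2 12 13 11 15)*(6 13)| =20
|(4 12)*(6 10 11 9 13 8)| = 6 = |(4 12)(6 10 11 9 13 8)|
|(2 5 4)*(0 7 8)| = |(0 7 8)(2 5 4)| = 3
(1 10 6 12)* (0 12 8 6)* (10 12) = (0 10)(1 12)(6 8) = [10, 12, 2, 3, 4, 5, 8, 7, 6, 9, 0, 11, 1]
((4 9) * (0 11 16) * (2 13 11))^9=((0 2 13 11 16)(4 9))^9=(0 16 11 13 2)(4 9)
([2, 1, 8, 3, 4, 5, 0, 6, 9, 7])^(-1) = (0 6 7 9 8 2)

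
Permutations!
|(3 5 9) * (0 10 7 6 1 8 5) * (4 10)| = |(0 4 10 7 6 1 8 5 9 3)| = 10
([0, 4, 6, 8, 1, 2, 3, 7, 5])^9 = (1 4)(2 5 8 3 6)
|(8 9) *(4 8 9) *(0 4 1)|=|(9)(0 4 8 1)|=4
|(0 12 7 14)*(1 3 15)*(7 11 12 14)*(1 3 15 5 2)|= |(0 14)(1 15 3 5 2)(11 12)|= 10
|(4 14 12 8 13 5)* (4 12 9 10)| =4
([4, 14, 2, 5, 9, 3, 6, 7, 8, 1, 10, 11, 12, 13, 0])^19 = (0 14 1 9 4)(3 5)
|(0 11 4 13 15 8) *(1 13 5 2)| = |(0 11 4 5 2 1 13 15 8)| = 9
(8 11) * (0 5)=(0 5)(8 11)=[5, 1, 2, 3, 4, 0, 6, 7, 11, 9, 10, 8]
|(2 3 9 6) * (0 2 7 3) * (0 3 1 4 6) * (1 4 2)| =15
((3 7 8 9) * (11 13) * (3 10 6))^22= (13)(3 10 8)(6 9 7)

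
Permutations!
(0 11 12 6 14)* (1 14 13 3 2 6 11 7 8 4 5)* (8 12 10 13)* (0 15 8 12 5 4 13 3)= (0 7 5 1 14 15 8 13)(2 6 12 11 10 3)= [7, 14, 6, 2, 4, 1, 12, 5, 13, 9, 3, 10, 11, 0, 15, 8]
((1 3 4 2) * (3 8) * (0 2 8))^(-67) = ((0 2 1)(3 4 8))^(-67) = (0 1 2)(3 8 4)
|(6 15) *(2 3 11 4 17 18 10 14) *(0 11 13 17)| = 42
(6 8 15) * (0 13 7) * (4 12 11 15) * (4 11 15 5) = (0 13 7)(4 12 15 6 8 11 5) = [13, 1, 2, 3, 12, 4, 8, 0, 11, 9, 10, 5, 15, 7, 14, 6]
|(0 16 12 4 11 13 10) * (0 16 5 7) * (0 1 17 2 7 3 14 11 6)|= 44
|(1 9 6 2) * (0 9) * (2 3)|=6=|(0 9 6 3 2 1)|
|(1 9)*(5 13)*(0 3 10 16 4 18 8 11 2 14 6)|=|(0 3 10 16 4 18 8 11 2 14 6)(1 9)(5 13)|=22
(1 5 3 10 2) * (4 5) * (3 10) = (1 4 5 10 2) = [0, 4, 1, 3, 5, 10, 6, 7, 8, 9, 2]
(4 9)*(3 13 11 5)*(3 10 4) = (3 13 11 5 10 4 9) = [0, 1, 2, 13, 9, 10, 6, 7, 8, 3, 4, 5, 12, 11]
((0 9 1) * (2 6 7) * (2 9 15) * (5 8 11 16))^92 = (16)(0 15 2 6 7 9 1)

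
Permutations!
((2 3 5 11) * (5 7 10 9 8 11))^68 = ((2 3 7 10 9 8 11))^68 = (2 8 10 3 11 9 7)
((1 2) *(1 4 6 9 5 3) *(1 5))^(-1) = ((1 2 4 6 9)(3 5))^(-1) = (1 9 6 4 2)(3 5)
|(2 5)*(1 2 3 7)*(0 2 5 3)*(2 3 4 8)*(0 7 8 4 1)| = |(0 3 8 2 1 5 7)| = 7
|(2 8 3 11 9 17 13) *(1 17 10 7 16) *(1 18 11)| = |(1 17 13 2 8 3)(7 16 18 11 9 10)| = 6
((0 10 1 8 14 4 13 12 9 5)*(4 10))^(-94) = ((0 4 13 12 9 5)(1 8 14 10))^(-94) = (0 13 9)(1 14)(4 12 5)(8 10)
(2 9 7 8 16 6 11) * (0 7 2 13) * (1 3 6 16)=[7, 3, 9, 6, 4, 5, 11, 8, 1, 2, 10, 13, 12, 0, 14, 15, 16]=(16)(0 7 8 1 3 6 11 13)(2 9)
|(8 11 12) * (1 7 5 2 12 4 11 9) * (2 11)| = |(1 7 5 11 4 2 12 8 9)| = 9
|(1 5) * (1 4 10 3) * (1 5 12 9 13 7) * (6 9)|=12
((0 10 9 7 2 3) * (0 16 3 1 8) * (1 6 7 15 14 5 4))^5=(0 5 10 4 9 1 15 8 14)(2 7 6)(3 16)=((0 10 9 15 14 5 4 1 8)(2 6 7)(3 16))^5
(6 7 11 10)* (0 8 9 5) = (0 8 9 5)(6 7 11 10) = [8, 1, 2, 3, 4, 0, 7, 11, 9, 5, 6, 10]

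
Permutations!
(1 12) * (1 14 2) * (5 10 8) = [0, 12, 1, 3, 4, 10, 6, 7, 5, 9, 8, 11, 14, 13, 2] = (1 12 14 2)(5 10 8)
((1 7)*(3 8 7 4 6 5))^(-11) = ((1 4 6 5 3 8 7))^(-11) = (1 5 7 6 8 4 3)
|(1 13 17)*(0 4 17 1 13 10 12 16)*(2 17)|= 9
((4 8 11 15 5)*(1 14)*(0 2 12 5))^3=(0 5 11 2 4 15 12 8)(1 14)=((0 2 12 5 4 8 11 15)(1 14))^3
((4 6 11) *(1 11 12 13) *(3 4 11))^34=((1 3 4 6 12 13))^34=(1 12 4)(3 13 6)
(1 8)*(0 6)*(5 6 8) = (0 8 1 5 6) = [8, 5, 2, 3, 4, 6, 0, 7, 1]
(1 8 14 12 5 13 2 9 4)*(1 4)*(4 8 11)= [0, 11, 9, 3, 8, 13, 6, 7, 14, 1, 10, 4, 5, 2, 12]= (1 11 4 8 14 12 5 13 2 9)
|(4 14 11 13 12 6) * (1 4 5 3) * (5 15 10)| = |(1 4 14 11 13 12 6 15 10 5 3)| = 11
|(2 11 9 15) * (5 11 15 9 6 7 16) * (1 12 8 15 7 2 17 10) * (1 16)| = |(1 12 8 15 17 10 16 5 11 6 2 7)| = 12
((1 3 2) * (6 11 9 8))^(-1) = (1 2 3)(6 8 9 11) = ((1 3 2)(6 11 9 8))^(-1)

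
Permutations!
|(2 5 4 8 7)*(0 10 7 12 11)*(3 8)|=10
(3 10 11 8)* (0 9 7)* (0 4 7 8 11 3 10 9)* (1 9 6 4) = [0, 9, 2, 6, 7, 5, 4, 1, 10, 8, 3, 11] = (11)(1 9 8 10 3 6 4 7)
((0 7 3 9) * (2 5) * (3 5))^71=(0 9 3 2 5 7)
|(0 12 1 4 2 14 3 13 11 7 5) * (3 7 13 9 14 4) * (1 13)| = |(0 12 13 11 1 3 9 14 7 5)(2 4)| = 10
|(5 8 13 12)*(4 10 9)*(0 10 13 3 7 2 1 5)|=|(0 10 9 4 13 12)(1 5 8 3 7 2)|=6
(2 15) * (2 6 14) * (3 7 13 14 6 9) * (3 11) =[0, 1, 15, 7, 4, 5, 6, 13, 8, 11, 10, 3, 12, 14, 2, 9] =(2 15 9 11 3 7 13 14)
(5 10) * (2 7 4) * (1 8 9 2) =(1 8 9 2 7 4)(5 10) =[0, 8, 7, 3, 1, 10, 6, 4, 9, 2, 5]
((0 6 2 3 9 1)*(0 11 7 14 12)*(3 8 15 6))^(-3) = (0 7 9 12 11 3 14 1)(2 8 15 6)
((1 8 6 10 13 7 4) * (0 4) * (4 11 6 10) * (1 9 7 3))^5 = (13)(0 7 9 4 6 11)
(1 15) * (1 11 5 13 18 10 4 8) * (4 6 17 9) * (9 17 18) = [0, 15, 2, 3, 8, 13, 18, 7, 1, 4, 6, 5, 12, 9, 14, 11, 16, 17, 10] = (1 15 11 5 13 9 4 8)(6 18 10)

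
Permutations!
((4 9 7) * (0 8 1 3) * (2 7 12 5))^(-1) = (0 3 1 8)(2 5 12 9 4 7)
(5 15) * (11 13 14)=[0, 1, 2, 3, 4, 15, 6, 7, 8, 9, 10, 13, 12, 14, 11, 5]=(5 15)(11 13 14)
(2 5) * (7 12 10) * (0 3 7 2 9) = [3, 1, 5, 7, 4, 9, 6, 12, 8, 0, 2, 11, 10] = (0 3 7 12 10 2 5 9)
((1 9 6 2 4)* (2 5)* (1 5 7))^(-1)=(1 7 6 9)(2 5 4)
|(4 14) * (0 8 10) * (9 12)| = |(0 8 10)(4 14)(9 12)| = 6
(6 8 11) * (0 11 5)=(0 11 6 8 5)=[11, 1, 2, 3, 4, 0, 8, 7, 5, 9, 10, 6]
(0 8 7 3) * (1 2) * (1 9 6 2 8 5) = [5, 8, 9, 0, 4, 1, 2, 3, 7, 6] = (0 5 1 8 7 3)(2 9 6)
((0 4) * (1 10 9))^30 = ((0 4)(1 10 9))^30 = (10)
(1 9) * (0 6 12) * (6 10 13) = [10, 9, 2, 3, 4, 5, 12, 7, 8, 1, 13, 11, 0, 6] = (0 10 13 6 12)(1 9)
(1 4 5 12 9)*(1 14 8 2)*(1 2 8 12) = (1 4 5)(9 14 12) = [0, 4, 2, 3, 5, 1, 6, 7, 8, 14, 10, 11, 9, 13, 12]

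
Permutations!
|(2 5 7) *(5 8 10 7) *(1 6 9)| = |(1 6 9)(2 8 10 7)| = 12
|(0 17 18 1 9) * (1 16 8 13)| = |(0 17 18 16 8 13 1 9)| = 8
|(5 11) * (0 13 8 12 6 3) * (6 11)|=|(0 13 8 12 11 5 6 3)|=8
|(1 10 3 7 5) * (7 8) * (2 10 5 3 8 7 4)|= |(1 5)(2 10 8 4)(3 7)|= 4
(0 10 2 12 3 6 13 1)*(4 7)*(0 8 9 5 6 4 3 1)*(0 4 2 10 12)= (0 12 1 8 9 5 6 13 4 7 3 2)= [12, 8, 0, 2, 7, 6, 13, 3, 9, 5, 10, 11, 1, 4]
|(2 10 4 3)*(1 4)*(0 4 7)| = 7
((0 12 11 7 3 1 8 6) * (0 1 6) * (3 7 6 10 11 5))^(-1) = ((0 12 5 3 10 11 6 1 8))^(-1) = (0 8 1 6 11 10 3 5 12)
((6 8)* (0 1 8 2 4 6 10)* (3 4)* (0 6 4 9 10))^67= (0 1 8)(2 9 6 3 10)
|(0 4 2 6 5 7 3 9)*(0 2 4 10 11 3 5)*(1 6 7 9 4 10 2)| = |(0 2 7 5 9 1 6)(3 4 10 11)| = 28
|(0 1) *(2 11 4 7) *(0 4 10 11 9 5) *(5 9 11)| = |(0 1 4 7 2 11 10 5)| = 8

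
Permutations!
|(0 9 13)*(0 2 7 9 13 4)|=6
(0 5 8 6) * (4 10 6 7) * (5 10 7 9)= (0 10 6)(4 7)(5 8 9)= [10, 1, 2, 3, 7, 8, 0, 4, 9, 5, 6]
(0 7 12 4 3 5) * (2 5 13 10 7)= (0 2 5)(3 13 10 7 12 4)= [2, 1, 5, 13, 3, 0, 6, 12, 8, 9, 7, 11, 4, 10]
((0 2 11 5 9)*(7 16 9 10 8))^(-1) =(0 9 16 7 8 10 5 11 2)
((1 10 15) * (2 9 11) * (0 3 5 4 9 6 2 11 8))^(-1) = ((0 3 5 4 9 8)(1 10 15)(2 6))^(-1) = (0 8 9 4 5 3)(1 15 10)(2 6)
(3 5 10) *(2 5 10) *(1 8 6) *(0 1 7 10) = [1, 8, 5, 0, 4, 2, 7, 10, 6, 9, 3] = (0 1 8 6 7 10 3)(2 5)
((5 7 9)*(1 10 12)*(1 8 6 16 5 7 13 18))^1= (1 10 12 8 6 16 5 13 18)(7 9)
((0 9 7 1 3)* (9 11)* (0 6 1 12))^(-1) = (0 12 7 9 11)(1 6 3)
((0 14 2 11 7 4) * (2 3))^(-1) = ((0 14 3 2 11 7 4))^(-1) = (0 4 7 11 2 3 14)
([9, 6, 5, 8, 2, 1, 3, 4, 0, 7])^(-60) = [0, 1, 2, 3, 4, 5, 6, 7, 8, 9]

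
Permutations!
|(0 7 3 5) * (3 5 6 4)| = |(0 7 5)(3 6 4)| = 3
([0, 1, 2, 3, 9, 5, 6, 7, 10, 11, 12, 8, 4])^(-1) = (4 12 10 8 11 9)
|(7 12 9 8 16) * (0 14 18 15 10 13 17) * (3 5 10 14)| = |(0 3 5 10 13 17)(7 12 9 8 16)(14 18 15)| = 30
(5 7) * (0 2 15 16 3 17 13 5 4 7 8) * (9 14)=(0 2 15 16 3 17 13 5 8)(4 7)(9 14)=[2, 1, 15, 17, 7, 8, 6, 4, 0, 14, 10, 11, 12, 5, 9, 16, 3, 13]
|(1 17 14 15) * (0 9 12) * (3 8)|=|(0 9 12)(1 17 14 15)(3 8)|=12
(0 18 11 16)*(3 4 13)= (0 18 11 16)(3 4 13)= [18, 1, 2, 4, 13, 5, 6, 7, 8, 9, 10, 16, 12, 3, 14, 15, 0, 17, 11]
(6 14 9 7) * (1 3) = (1 3)(6 14 9 7) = [0, 3, 2, 1, 4, 5, 14, 6, 8, 7, 10, 11, 12, 13, 9]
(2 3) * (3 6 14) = (2 6 14 3) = [0, 1, 6, 2, 4, 5, 14, 7, 8, 9, 10, 11, 12, 13, 3]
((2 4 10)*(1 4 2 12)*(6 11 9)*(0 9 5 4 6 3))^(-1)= ((0 9 3)(1 6 11 5 4 10 12))^(-1)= (0 3 9)(1 12 10 4 5 11 6)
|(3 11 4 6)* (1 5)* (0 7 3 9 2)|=|(0 7 3 11 4 6 9 2)(1 5)|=8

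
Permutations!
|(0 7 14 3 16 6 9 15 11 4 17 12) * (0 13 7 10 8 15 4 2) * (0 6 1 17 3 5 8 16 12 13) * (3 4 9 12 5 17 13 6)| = |(0 10 16 1 13 7 14 17 6 12)(2 3 5 8 15 11)| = 30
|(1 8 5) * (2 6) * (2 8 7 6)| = |(1 7 6 8 5)| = 5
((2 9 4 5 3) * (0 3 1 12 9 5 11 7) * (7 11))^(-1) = ((0 3 2 5 1 12 9 4 7))^(-1) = (0 7 4 9 12 1 5 2 3)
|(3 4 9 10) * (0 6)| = 4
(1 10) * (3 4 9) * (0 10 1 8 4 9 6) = (0 10 8 4 6)(3 9) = [10, 1, 2, 9, 6, 5, 0, 7, 4, 3, 8]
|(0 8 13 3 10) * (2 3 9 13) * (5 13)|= |(0 8 2 3 10)(5 13 9)|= 15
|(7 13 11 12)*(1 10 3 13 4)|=|(1 10 3 13 11 12 7 4)|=8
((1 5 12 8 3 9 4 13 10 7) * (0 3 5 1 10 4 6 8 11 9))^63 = (0 3)(4 13)(5 9)(6 12)(7 10)(8 11)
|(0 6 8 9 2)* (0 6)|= 4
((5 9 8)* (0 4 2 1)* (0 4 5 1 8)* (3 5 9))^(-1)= (0 9)(1 8 2 4)(3 5)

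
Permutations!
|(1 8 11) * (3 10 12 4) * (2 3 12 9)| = 12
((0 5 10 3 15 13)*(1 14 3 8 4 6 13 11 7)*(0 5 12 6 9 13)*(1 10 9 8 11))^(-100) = (15)(0 6 12)(5 13 9)(7 11 10)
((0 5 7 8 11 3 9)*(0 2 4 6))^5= ((0 5 7 8 11 3 9 2 4 6))^5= (0 3)(2 7)(4 8)(5 9)(6 11)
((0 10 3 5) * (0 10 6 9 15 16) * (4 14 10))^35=(16)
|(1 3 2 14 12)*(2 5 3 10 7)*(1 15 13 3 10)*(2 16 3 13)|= 20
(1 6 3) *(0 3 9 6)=(0 3 1)(6 9)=[3, 0, 2, 1, 4, 5, 9, 7, 8, 6]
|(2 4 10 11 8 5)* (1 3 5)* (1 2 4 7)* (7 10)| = |(1 3 5 4 7)(2 10 11 8)| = 20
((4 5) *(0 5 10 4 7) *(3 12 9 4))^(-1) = ((0 5 7)(3 12 9 4 10))^(-1) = (0 7 5)(3 10 4 9 12)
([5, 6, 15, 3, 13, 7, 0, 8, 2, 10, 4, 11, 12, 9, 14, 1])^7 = [6, 15, 8, 3, 10, 0, 1, 5, 7, 13, 9, 11, 12, 4, 14, 2]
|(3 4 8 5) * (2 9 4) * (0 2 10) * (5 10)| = 6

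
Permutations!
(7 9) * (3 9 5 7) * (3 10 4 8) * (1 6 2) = (1 6 2)(3 9 10 4 8)(5 7) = [0, 6, 1, 9, 8, 7, 2, 5, 3, 10, 4]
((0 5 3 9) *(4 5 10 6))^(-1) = ((0 10 6 4 5 3 9))^(-1) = (0 9 3 5 4 6 10)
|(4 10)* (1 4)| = 3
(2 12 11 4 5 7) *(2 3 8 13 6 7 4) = (2 12 11)(3 8 13 6 7)(4 5) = [0, 1, 12, 8, 5, 4, 7, 3, 13, 9, 10, 2, 11, 6]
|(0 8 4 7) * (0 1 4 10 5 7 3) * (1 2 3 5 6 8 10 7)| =21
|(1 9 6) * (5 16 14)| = |(1 9 6)(5 16 14)| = 3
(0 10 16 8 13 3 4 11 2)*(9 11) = (0 10 16 8 13 3 4 9 11 2) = [10, 1, 0, 4, 9, 5, 6, 7, 13, 11, 16, 2, 12, 3, 14, 15, 8]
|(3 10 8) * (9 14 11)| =|(3 10 8)(9 14 11)| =3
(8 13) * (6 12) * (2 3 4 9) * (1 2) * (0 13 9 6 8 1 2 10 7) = (0 13 1 10 7)(2 3 4 6 12 8 9) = [13, 10, 3, 4, 6, 5, 12, 0, 9, 2, 7, 11, 8, 1]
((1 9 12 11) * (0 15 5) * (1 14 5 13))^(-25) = ((0 15 13 1 9 12 11 14 5))^(-25) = (0 13 9 11 5 15 1 12 14)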